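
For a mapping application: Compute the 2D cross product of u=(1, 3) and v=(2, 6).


u x v = u_x*v_y - u_y*v_x = 1*6 - 3*2
= 6 - 6 = 0

0


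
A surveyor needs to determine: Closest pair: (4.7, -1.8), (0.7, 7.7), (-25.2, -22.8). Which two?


d(P0,P1) = 10.3078, d(P0,P2) = 36.5378, d(P1,P2) = 40.0132
Closest: P0 and P1

Closest pair: (4.7, -1.8) and (0.7, 7.7), distance = 10.3078


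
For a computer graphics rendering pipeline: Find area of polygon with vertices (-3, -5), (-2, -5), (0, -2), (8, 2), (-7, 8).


Shoelace sum: ((-3)*(-5) - (-2)*(-5)) + ((-2)*(-2) - 0*(-5)) + (0*2 - 8*(-2)) + (8*8 - (-7)*2) + ((-7)*(-5) - (-3)*8)
= 162
Area = |162|/2 = 81

81


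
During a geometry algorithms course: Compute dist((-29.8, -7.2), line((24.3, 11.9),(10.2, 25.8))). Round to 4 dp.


|cross product| = 1021.3
|line direction| = sqrt(392.02) = 19.7995
Distance = 1021.3/sqrt(392.02) = 51.5821

51.5821


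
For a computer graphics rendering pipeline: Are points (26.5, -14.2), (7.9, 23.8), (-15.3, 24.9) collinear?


Cross product: (7.9-26.5)*(24.9-(-14.2)) - (23.8-(-14.2))*((-15.3)-26.5)
= 861.14

No, not collinear


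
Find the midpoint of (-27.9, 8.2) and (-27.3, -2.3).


M = (((-27.9)+(-27.3))/2, (8.2+(-2.3))/2)
= (-27.6, 2.95)

(-27.6, 2.95)


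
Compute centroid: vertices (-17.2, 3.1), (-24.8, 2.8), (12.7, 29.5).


Centroid = ((x_A+x_B+x_C)/3, (y_A+y_B+y_C)/3)
= (((-17.2)+(-24.8)+12.7)/3, (3.1+2.8+29.5)/3)
= (-9.7667, 11.8)

(-9.7667, 11.8)


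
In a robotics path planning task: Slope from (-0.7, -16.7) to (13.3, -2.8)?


slope = (y2-y1)/(x2-x1) = ((-2.8)-(-16.7))/(13.3-(-0.7)) = 13.9/14 = 0.9929

0.9929


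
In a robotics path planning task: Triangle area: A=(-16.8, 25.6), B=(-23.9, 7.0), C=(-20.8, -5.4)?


Area = |x_A(y_B-y_C) + x_B(y_C-y_A) + x_C(y_A-y_B)|/2
= |(-208.32) + 740.9 + (-386.88)|/2
= 145.7/2 = 72.85

72.85


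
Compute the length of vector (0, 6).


|u| = sqrt(0^2 + 6^2) = sqrt(36) = 6

6


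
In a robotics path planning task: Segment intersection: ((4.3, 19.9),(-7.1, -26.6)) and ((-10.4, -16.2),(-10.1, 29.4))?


Cross products: d1=-659.49, d2=-153.6, d3=-272.01, d4=-777.9
d1*d2 < 0 and d3*d4 < 0? no

No, they don't intersect


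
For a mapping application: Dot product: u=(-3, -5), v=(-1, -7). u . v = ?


u . v = u_x*v_x + u_y*v_y = (-3)*(-1) + (-5)*(-7)
= 3 + 35 = 38

38


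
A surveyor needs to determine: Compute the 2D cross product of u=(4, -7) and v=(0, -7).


u x v = u_x*v_y - u_y*v_x = 4*(-7) - (-7)*0
= (-28) - 0 = -28

-28


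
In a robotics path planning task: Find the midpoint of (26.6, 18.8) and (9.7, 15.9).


M = ((26.6+9.7)/2, (18.8+15.9)/2)
= (18.15, 17.35)

(18.15, 17.35)


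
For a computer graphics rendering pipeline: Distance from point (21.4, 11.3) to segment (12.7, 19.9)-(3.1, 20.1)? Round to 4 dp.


Project P onto AB: t = 0 (clamped to [0,1])
Closest point on segment: (12.7, 19.9)
Distance: 12.2332

12.2332


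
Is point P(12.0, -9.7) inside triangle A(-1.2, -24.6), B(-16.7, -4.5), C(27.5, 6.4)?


Cross products: AB x AP = -496.27, BC x BP = -542.67, CA x CP = -18.43
All same sign? yes

Yes, inside


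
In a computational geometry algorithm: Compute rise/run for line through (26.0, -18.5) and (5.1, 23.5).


slope = (y2-y1)/(x2-x1) = (23.5-(-18.5))/(5.1-26) = 42/(-20.9) = -2.0096

-2.0096


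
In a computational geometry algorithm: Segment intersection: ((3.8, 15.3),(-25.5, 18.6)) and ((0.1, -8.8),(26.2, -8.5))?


Cross products: d1=627.9, d2=722.82, d3=718.34, d4=623.42
d1*d2 < 0 and d3*d4 < 0? no

No, they don't intersect


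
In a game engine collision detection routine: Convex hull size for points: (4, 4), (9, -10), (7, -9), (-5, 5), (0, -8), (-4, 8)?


Convex hull vertices (CCW): (-5, 5), (0, -8), (9, -10), (4, 4), (-4, 8)
Count = 5

5


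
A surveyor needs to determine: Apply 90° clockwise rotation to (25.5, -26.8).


90° CW: (x,y) -> (y, -x)
(25.5,-26.8) -> (-26.8, -25.5)

(-26.8, -25.5)


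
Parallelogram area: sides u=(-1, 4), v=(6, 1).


|u x v| = |(-1)*1 - 4*6|
= |(-1) - 24| = 25

25


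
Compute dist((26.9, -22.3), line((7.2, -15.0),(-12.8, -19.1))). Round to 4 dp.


|cross product| = 226.77
|line direction| = sqrt(416.81) = 20.4159
Distance = 226.77/sqrt(416.81) = 11.1075

11.1075


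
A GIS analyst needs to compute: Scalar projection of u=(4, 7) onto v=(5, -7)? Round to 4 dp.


u.v = -29, |v| = sqrt(74) = 8.6023
Scalar projection = u.v / |v| = -29 / sqrt(74) = -3.3712

-3.3712


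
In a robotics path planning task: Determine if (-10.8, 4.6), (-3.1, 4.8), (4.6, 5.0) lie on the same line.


Cross product: ((-3.1)-(-10.8))*(5-4.6) - (4.8-4.6)*(4.6-(-10.8))
= 0

Yes, collinear


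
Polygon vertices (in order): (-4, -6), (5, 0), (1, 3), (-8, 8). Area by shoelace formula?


Shoelace sum: ((-4)*0 - 5*(-6)) + (5*3 - 1*0) + (1*8 - (-8)*3) + ((-8)*(-6) - (-4)*8)
= 157
Area = |157|/2 = 78.5

78.5


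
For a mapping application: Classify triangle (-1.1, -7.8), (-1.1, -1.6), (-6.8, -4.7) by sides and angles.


Side lengths squared: AB^2=38.44, BC^2=42.1, CA^2=42.1
Sorted: [38.44, 42.1, 42.1]
By sides: Isosceles, By angles: Acute

Isosceles, Acute


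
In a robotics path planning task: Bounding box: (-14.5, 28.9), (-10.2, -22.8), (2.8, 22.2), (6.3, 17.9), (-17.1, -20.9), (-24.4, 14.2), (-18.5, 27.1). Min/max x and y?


x range: [-24.4, 6.3]
y range: [-22.8, 28.9]
Bounding box: (-24.4,-22.8) to (6.3,28.9)

(-24.4,-22.8) to (6.3,28.9)


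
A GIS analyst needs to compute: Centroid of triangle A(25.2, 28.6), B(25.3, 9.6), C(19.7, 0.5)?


Centroid = ((x_A+x_B+x_C)/3, (y_A+y_B+y_C)/3)
= ((25.2+25.3+19.7)/3, (28.6+9.6+0.5)/3)
= (23.4, 12.9)

(23.4, 12.9)


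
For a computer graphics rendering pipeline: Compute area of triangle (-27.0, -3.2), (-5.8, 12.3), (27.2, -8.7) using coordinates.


Area = |x_A(y_B-y_C) + x_B(y_C-y_A) + x_C(y_A-y_B)|/2
= |(-567) + 31.9 + (-421.6)|/2
= 956.7/2 = 478.35

478.35


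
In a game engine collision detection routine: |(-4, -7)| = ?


|u| = sqrt((-4)^2 + (-7)^2) = sqrt(65) = 8.0623

8.0623


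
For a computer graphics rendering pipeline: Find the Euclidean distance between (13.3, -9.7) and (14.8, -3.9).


dx=1.5, dy=5.8
d^2 = 1.5^2 + 5.8^2 = 35.89
d = sqrt(35.89) = 5.9908

5.9908


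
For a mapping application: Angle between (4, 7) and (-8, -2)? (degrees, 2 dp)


u.v = -46, |u| = sqrt(65) = 8.0623, |v| = sqrt(68) = 8.2462
cos(theta) = u.v/(|u||v|) = -46/sqrt(4420) = -0.691905
theta = acos(-0.691905) = 133.78 degrees

133.78 degrees


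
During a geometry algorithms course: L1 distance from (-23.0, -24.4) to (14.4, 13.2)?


|(-23)-14.4| + |(-24.4)-13.2| = 37.4 + 37.6 = 75

75


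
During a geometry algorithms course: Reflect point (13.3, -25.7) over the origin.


Reflection over origin: (x,y) -> (-x,-y)
(13.3, -25.7) -> (-13.3, 25.7)

(-13.3, 25.7)


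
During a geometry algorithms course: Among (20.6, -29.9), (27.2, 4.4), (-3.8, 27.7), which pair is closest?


d(P0,P1) = 34.9292, d(P0,P2) = 62.5549, d(P1,P2) = 38.78
Closest: P0 and P1

Closest pair: (20.6, -29.9) and (27.2, 4.4), distance = 34.9292


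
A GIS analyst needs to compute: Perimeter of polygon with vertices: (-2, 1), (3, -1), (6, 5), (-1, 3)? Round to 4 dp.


Sides: (-2, 1)->(3, -1): sqrt(29) = 5.385165, (3, -1)->(6, 5): sqrt(45) = 6.708204, (6, 5)->(-1, 3): sqrt(53) = 7.28011, (-1, 3)->(-2, 1): sqrt(5) = 2.236068
Sum = 21.609547
Perimeter = 21.6095

21.6095


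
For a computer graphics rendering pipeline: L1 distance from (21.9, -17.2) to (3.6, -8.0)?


|21.9-3.6| + |(-17.2)-(-8)| = 18.3 + 9.2 = 27.5

27.5


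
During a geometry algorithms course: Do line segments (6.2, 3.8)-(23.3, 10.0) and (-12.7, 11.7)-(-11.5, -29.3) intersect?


Cross products: d1=765.42, d2=1473.96, d3=252.27, d4=-456.27
d1*d2 < 0 and d3*d4 < 0? no

No, they don't intersect


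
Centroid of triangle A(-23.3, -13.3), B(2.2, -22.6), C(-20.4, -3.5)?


Centroid = ((x_A+x_B+x_C)/3, (y_A+y_B+y_C)/3)
= (((-23.3)+2.2+(-20.4))/3, ((-13.3)+(-22.6)+(-3.5))/3)
= (-13.8333, -13.1333)

(-13.8333, -13.1333)


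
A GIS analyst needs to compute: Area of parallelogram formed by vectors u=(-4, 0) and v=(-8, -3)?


|u x v| = |(-4)*(-3) - 0*(-8)|
= |12 - 0| = 12

12


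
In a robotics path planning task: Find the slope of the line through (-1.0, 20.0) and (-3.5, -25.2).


slope = (y2-y1)/(x2-x1) = ((-25.2)-20)/((-3.5)-(-1)) = (-45.2)/(-2.5) = 18.08

18.08


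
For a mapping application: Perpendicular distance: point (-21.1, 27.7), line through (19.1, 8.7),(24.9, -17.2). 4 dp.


|cross product| = 930.98
|line direction| = sqrt(704.45) = 26.5415
Distance = 930.98/sqrt(704.45) = 35.0764

35.0764


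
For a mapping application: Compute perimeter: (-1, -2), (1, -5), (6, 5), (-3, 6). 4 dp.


Sides: (-1, -2)->(1, -5): sqrt(13) = 3.605551, (1, -5)->(6, 5): sqrt(125) = 11.18034, (6, 5)->(-3, 6): sqrt(82) = 9.055385, (-3, 6)->(-1, -2): sqrt(68) = 8.246211
Sum = 32.087487
Perimeter = 32.0875

32.0875


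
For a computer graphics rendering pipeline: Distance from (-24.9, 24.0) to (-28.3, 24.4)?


dx=-3.4, dy=0.4
d^2 = (-3.4)^2 + 0.4^2 = 11.72
d = sqrt(11.72) = 3.4234

3.4234


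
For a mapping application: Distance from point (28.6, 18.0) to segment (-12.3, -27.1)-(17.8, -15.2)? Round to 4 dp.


Project P onto AB: t = 1 (clamped to [0,1])
Closest point on segment: (17.8, -15.2)
Distance: 34.9125

34.9125


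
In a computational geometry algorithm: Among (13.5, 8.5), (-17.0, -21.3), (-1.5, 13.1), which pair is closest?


d(P0,P1) = 42.6414, d(P0,P2) = 15.6895, d(P1,P2) = 37.7308
Closest: P0 and P2

Closest pair: (13.5, 8.5) and (-1.5, 13.1), distance = 15.6895


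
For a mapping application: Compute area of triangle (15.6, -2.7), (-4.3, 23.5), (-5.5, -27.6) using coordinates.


Area = |x_A(y_B-y_C) + x_B(y_C-y_A) + x_C(y_A-y_B)|/2
= |797.16 + 107.07 + 144.1|/2
= 1048.33/2 = 524.165

524.165


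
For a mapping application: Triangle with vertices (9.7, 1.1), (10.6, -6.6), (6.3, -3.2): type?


Side lengths squared: AB^2=60.1, BC^2=30.05, CA^2=30.05
Sorted: [30.05, 30.05, 60.1]
By sides: Isosceles, By angles: Right

Isosceles, Right


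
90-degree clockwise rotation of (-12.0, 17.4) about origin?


90° CW: (x,y) -> (y, -x)
(-12,17.4) -> (17.4, 12)

(17.4, 12)


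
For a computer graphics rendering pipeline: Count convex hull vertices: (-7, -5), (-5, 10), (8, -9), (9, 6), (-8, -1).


Convex hull vertices (CCW): (-8, -1), (-7, -5), (8, -9), (9, 6), (-5, 10)
Count = 5

5


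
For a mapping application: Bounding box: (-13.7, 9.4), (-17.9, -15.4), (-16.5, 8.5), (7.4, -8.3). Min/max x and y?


x range: [-17.9, 7.4]
y range: [-15.4, 9.4]
Bounding box: (-17.9,-15.4) to (7.4,9.4)

(-17.9,-15.4) to (7.4,9.4)


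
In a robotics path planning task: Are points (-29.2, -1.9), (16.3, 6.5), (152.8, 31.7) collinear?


Cross product: (16.3-(-29.2))*(31.7-(-1.9)) - (6.5-(-1.9))*(152.8-(-29.2))
= 0

Yes, collinear


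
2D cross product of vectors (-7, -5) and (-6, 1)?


u x v = u_x*v_y - u_y*v_x = (-7)*1 - (-5)*(-6)
= (-7) - 30 = -37

-37


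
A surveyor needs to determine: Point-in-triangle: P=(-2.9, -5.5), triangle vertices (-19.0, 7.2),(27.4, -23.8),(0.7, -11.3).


Cross products: AB x AP = -90.18, BC x BP = -109.86, CA x CP = -47.66
All same sign? yes

Yes, inside


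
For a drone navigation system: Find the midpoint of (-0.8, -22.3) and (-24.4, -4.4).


M = (((-0.8)+(-24.4))/2, ((-22.3)+(-4.4))/2)
= (-12.6, -13.35)

(-12.6, -13.35)


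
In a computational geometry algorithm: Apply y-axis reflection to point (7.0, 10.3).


Reflection over y-axis: (x,y) -> (-x,y)
(7, 10.3) -> (-7, 10.3)

(-7, 10.3)


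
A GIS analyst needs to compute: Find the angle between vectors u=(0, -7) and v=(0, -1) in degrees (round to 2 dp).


u.v = 7, |u| = sqrt(49) = 7, |v| = sqrt(1) = 1
cos(theta) = u.v/(|u||v|) = 7/sqrt(49) = 1
theta = acos(1) = 0 degrees

0 degrees


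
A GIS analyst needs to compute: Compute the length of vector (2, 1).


|u| = sqrt(2^2 + 1^2) = sqrt(5) = 2.2361

2.2361


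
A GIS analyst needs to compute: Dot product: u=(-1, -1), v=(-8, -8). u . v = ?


u . v = u_x*v_x + u_y*v_y = (-1)*(-8) + (-1)*(-8)
= 8 + 8 = 16

16


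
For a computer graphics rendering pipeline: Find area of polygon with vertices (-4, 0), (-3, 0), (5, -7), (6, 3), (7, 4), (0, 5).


Shoelace sum: ((-4)*0 - (-3)*0) + ((-3)*(-7) - 5*0) + (5*3 - 6*(-7)) + (6*4 - 7*3) + (7*5 - 0*4) + (0*0 - (-4)*5)
= 136
Area = |136|/2 = 68

68


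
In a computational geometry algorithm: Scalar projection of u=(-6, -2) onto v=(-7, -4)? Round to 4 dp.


u.v = 50, |v| = sqrt(65) = 8.0623
Scalar projection = u.v / |v| = 50 / sqrt(65) = 6.2017

6.2017


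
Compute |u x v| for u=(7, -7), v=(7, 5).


|u x v| = |7*5 - (-7)*7|
= |35 - (-49)| = 84

84


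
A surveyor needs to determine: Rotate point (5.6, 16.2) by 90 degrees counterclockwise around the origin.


90° CCW: (x,y) -> (-y, x)
(5.6,16.2) -> (-16.2, 5.6)

(-16.2, 5.6)


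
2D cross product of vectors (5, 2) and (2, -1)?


u x v = u_x*v_y - u_y*v_x = 5*(-1) - 2*2
= (-5) - 4 = -9

-9


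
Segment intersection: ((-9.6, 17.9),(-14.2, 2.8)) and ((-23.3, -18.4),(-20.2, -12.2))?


Cross products: d1=27.59, d2=9.3, d3=-39.89, d4=-21.6
d1*d2 < 0 and d3*d4 < 0? no

No, they don't intersect


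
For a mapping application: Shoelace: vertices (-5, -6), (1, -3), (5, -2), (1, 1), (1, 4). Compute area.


Shoelace sum: ((-5)*(-3) - 1*(-6)) + (1*(-2) - 5*(-3)) + (5*1 - 1*(-2)) + (1*4 - 1*1) + (1*(-6) - (-5)*4)
= 58
Area = |58|/2 = 29

29


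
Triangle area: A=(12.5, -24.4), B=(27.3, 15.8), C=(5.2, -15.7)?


Area = |x_A(y_B-y_C) + x_B(y_C-y_A) + x_C(y_A-y_B)|/2
= |393.75 + 237.51 + (-209.04)|/2
= 422.22/2 = 211.11

211.11


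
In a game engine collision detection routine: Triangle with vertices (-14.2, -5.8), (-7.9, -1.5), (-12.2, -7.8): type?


Side lengths squared: AB^2=58.18, BC^2=58.18, CA^2=8
Sorted: [8, 58.18, 58.18]
By sides: Isosceles, By angles: Acute

Isosceles, Acute


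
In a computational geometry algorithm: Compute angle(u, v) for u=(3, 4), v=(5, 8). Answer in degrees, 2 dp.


u.v = 47, |u| = sqrt(25) = 5, |v| = sqrt(89) = 9.434
cos(theta) = u.v/(|u||v|) = 47/sqrt(2225) = 0.996398
theta = acos(0.996398) = 4.86 degrees

4.86 degrees


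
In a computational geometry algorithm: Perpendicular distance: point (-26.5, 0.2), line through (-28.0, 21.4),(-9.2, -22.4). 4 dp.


|cross product| = 332.86
|line direction| = sqrt(2271.88) = 47.6642
Distance = 332.86/sqrt(2271.88) = 6.9834

6.9834


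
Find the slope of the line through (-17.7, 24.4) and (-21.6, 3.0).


slope = (y2-y1)/(x2-x1) = (3-24.4)/((-21.6)-(-17.7)) = (-21.4)/(-3.9) = 5.4872

5.4872


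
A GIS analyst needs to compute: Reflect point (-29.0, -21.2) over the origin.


Reflection over origin: (x,y) -> (-x,-y)
(-29, -21.2) -> (29, 21.2)

(29, 21.2)


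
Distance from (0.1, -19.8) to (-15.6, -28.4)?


dx=-15.7, dy=-8.6
d^2 = (-15.7)^2 + (-8.6)^2 = 320.45
d = sqrt(320.45) = 17.9011

17.9011


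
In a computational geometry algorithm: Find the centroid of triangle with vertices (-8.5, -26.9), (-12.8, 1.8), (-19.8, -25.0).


Centroid = ((x_A+x_B+x_C)/3, (y_A+y_B+y_C)/3)
= (((-8.5)+(-12.8)+(-19.8))/3, ((-26.9)+1.8+(-25))/3)
= (-13.7, -16.7)

(-13.7, -16.7)


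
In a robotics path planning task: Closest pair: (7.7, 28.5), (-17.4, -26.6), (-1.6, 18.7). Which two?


d(P0,P1) = 60.5477, d(P0,P2) = 13.5104, d(P1,P2) = 47.9763
Closest: P0 and P2

Closest pair: (7.7, 28.5) and (-1.6, 18.7), distance = 13.5104


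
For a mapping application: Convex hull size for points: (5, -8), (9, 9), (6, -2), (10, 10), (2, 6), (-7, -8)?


Convex hull vertices (CCW): (-7, -8), (5, -8), (10, 10), (2, 6)
Count = 4

4


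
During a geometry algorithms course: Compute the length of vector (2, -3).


|u| = sqrt(2^2 + (-3)^2) = sqrt(13) = 3.6056

3.6056


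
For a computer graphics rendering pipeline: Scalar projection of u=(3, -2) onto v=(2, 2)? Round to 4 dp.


u.v = 2, |v| = sqrt(8) = 2.8284
Scalar projection = u.v / |v| = 2 / sqrt(8) = 0.7071

0.7071


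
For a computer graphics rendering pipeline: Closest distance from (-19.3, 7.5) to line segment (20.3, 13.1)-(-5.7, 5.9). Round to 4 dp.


Project P onto AB: t = 1 (clamped to [0,1])
Closest point on segment: (-5.7, 5.9)
Distance: 13.6938

13.6938


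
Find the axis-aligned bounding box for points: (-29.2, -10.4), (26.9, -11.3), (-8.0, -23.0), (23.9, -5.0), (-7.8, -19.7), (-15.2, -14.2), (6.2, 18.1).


x range: [-29.2, 26.9]
y range: [-23, 18.1]
Bounding box: (-29.2,-23) to (26.9,18.1)

(-29.2,-23) to (26.9,18.1)


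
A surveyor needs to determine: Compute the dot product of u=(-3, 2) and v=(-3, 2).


u . v = u_x*v_x + u_y*v_y = (-3)*(-3) + 2*2
= 9 + 4 = 13

13


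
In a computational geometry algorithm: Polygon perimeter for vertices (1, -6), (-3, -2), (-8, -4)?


Sides: (1, -6)->(-3, -2): sqrt(32) = 5.656854, (-3, -2)->(-8, -4): sqrt(29) = 5.385165, (-8, -4)->(1, -6): sqrt(85) = 9.219544
Sum = 20.261563
Perimeter = 20.2616

20.2616


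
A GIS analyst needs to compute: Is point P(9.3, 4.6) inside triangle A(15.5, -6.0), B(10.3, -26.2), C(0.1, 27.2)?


Cross products: AB x AP = -180.36, BC x BP = -260.76, CA x CP = -42.6
All same sign? yes

Yes, inside


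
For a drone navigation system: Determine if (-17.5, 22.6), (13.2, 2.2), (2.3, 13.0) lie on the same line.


Cross product: (13.2-(-17.5))*(13-22.6) - (2.2-22.6)*(2.3-(-17.5))
= 109.2

No, not collinear


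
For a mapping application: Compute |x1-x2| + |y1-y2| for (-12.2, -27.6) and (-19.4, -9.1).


|(-12.2)-(-19.4)| + |(-27.6)-(-9.1)| = 7.2 + 18.5 = 25.7

25.7


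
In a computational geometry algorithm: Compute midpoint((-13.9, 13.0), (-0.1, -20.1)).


M = (((-13.9)+(-0.1))/2, (13+(-20.1))/2)
= (-7, -3.55)

(-7, -3.55)


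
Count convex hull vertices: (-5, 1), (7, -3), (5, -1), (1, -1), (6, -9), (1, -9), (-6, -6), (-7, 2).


Convex hull vertices (CCW): (-7, 2), (-6, -6), (1, -9), (6, -9), (7, -3), (5, -1)
Count = 6

6


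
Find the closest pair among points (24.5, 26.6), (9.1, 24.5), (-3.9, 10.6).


d(P0,P1) = 15.5425, d(P0,P2) = 32.5969, d(P1,P2) = 19.0318
Closest: P0 and P1

Closest pair: (24.5, 26.6) and (9.1, 24.5), distance = 15.5425


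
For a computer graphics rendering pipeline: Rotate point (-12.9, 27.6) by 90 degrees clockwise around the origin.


90° CW: (x,y) -> (y, -x)
(-12.9,27.6) -> (27.6, 12.9)

(27.6, 12.9)


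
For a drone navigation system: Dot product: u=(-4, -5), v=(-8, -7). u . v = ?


u . v = u_x*v_x + u_y*v_y = (-4)*(-8) + (-5)*(-7)
= 32 + 35 = 67

67


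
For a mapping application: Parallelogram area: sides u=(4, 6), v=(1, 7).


|u x v| = |4*7 - 6*1|
= |28 - 6| = 22

22


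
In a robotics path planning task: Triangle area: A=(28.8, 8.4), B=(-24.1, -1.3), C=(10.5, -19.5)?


Area = |x_A(y_B-y_C) + x_B(y_C-y_A) + x_C(y_A-y_B)|/2
= |524.16 + 672.39 + 101.85|/2
= 1298.4/2 = 649.2

649.2


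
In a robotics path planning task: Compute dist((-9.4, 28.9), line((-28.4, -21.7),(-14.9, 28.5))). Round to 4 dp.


|cross product| = 270.7
|line direction| = sqrt(2702.29) = 51.9836
Distance = 270.7/sqrt(2702.29) = 5.2074

5.2074


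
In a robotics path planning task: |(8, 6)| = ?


|u| = sqrt(8^2 + 6^2) = sqrt(100) = 10

10


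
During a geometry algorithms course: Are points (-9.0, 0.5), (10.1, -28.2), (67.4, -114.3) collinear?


Cross product: (10.1-(-9))*((-114.3)-0.5) - ((-28.2)-0.5)*(67.4-(-9))
= 0

Yes, collinear


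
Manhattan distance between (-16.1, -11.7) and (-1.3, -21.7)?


|(-16.1)-(-1.3)| + |(-11.7)-(-21.7)| = 14.8 + 10 = 24.8

24.8


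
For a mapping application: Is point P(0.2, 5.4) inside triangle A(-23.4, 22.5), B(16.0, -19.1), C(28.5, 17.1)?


Cross products: AB x AP = 308.02, BC x BP = 878.21, CA x CP = 760.05
All same sign? yes

Yes, inside


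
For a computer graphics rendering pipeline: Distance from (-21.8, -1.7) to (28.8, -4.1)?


dx=50.6, dy=-2.4
d^2 = 50.6^2 + (-2.4)^2 = 2566.12
d = sqrt(2566.12) = 50.6569

50.6569


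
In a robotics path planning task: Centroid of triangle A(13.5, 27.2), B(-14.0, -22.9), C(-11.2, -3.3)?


Centroid = ((x_A+x_B+x_C)/3, (y_A+y_B+y_C)/3)
= ((13.5+(-14)+(-11.2))/3, (27.2+(-22.9)+(-3.3))/3)
= (-3.9, 0.3333)

(-3.9, 0.3333)


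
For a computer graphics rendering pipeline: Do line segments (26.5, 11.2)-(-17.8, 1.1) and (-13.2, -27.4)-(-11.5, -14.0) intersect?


Cross products: d1=-466.36, d2=110.09, d3=1309.01, d4=732.56
d1*d2 < 0 and d3*d4 < 0? no

No, they don't intersect


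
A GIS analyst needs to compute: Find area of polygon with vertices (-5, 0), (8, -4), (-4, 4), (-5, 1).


Shoelace sum: ((-5)*(-4) - 8*0) + (8*4 - (-4)*(-4)) + ((-4)*1 - (-5)*4) + ((-5)*0 - (-5)*1)
= 57
Area = |57|/2 = 28.5

28.5


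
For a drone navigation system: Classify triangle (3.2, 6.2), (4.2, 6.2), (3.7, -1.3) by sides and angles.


Side lengths squared: AB^2=1, BC^2=56.5, CA^2=56.5
Sorted: [1, 56.5, 56.5]
By sides: Isosceles, By angles: Acute

Isosceles, Acute


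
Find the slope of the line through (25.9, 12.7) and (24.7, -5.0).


slope = (y2-y1)/(x2-x1) = ((-5)-12.7)/(24.7-25.9) = (-17.7)/(-1.2) = 14.75

14.75


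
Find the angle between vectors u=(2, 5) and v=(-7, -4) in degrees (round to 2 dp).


u.v = -34, |u| = sqrt(29) = 5.3852, |v| = sqrt(65) = 8.0623
cos(theta) = u.v/(|u||v|) = -34/sqrt(1885) = -0.783111
theta = acos(-0.783111) = 141.55 degrees

141.55 degrees


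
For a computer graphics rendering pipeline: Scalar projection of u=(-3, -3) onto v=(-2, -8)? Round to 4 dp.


u.v = 30, |v| = sqrt(68) = 8.2462
Scalar projection = u.v / |v| = 30 / sqrt(68) = 3.638

3.638


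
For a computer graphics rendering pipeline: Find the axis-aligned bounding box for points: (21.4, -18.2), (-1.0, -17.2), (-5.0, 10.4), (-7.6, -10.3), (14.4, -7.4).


x range: [-7.6, 21.4]
y range: [-18.2, 10.4]
Bounding box: (-7.6,-18.2) to (21.4,10.4)

(-7.6,-18.2) to (21.4,10.4)


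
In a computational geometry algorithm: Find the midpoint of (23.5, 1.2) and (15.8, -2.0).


M = ((23.5+15.8)/2, (1.2+(-2))/2)
= (19.65, -0.4)

(19.65, -0.4)


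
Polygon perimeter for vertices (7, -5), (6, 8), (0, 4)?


Sides: (7, -5)->(6, 8): sqrt(170) = 13.038405, (6, 8)->(0, 4): sqrt(52) = 7.211103, (0, 4)->(7, -5): sqrt(130) = 11.401754
Sum = 31.651262
Perimeter = 31.6513

31.6513


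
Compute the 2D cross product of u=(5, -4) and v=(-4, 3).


u x v = u_x*v_y - u_y*v_x = 5*3 - (-4)*(-4)
= 15 - 16 = -1

-1


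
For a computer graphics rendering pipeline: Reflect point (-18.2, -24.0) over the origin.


Reflection over origin: (x,y) -> (-x,-y)
(-18.2, -24) -> (18.2, 24)

(18.2, 24)


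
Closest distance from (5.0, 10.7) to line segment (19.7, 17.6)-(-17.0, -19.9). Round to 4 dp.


Project P onto AB: t = 0.2899 (clamped to [0,1])
Closest point on segment: (9.0593, 6.7273)
Distance: 5.6798

5.6798


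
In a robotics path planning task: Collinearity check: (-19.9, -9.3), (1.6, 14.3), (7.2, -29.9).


Cross product: (1.6-(-19.9))*((-29.9)-(-9.3)) - (14.3-(-9.3))*(7.2-(-19.9))
= -1082.46

No, not collinear


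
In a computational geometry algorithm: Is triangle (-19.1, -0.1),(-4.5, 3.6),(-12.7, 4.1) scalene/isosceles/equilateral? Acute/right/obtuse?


Side lengths squared: AB^2=226.85, BC^2=67.49, CA^2=58.6
Sorted: [58.6, 67.49, 226.85]
By sides: Scalene, By angles: Obtuse

Scalene, Obtuse


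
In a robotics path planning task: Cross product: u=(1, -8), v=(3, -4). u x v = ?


u x v = u_x*v_y - u_y*v_x = 1*(-4) - (-8)*3
= (-4) - (-24) = 20

20


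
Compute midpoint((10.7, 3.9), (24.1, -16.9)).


M = ((10.7+24.1)/2, (3.9+(-16.9))/2)
= (17.4, -6.5)

(17.4, -6.5)


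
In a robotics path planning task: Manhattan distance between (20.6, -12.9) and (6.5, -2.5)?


|20.6-6.5| + |(-12.9)-(-2.5)| = 14.1 + 10.4 = 24.5

24.5


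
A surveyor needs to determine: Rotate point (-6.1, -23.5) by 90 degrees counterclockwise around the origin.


90° CCW: (x,y) -> (-y, x)
(-6.1,-23.5) -> (23.5, -6.1)

(23.5, -6.1)


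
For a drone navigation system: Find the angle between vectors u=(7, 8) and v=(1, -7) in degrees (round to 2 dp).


u.v = -49, |u| = sqrt(113) = 10.6301, |v| = sqrt(50) = 7.0711
cos(theta) = u.v/(|u||v|) = -49/sqrt(5650) = -0.651886
theta = acos(-0.651886) = 130.68 degrees

130.68 degrees


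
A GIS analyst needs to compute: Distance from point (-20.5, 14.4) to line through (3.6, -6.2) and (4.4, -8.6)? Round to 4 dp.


|cross product| = 41.36
|line direction| = sqrt(6.4) = 2.5298
Distance = 41.36/sqrt(6.4) = 16.349

16.349


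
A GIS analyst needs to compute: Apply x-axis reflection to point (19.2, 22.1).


Reflection over x-axis: (x,y) -> (x,-y)
(19.2, 22.1) -> (19.2, -22.1)

(19.2, -22.1)


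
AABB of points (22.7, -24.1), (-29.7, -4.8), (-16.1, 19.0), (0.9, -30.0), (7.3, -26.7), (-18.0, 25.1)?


x range: [-29.7, 22.7]
y range: [-30, 25.1]
Bounding box: (-29.7,-30) to (22.7,25.1)

(-29.7,-30) to (22.7,25.1)


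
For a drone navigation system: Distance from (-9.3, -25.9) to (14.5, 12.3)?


dx=23.8, dy=38.2
d^2 = 23.8^2 + 38.2^2 = 2025.68
d = sqrt(2025.68) = 45.0076

45.0076


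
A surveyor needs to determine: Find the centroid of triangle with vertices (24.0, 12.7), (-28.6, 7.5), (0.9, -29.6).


Centroid = ((x_A+x_B+x_C)/3, (y_A+y_B+y_C)/3)
= ((24+(-28.6)+0.9)/3, (12.7+7.5+(-29.6))/3)
= (-1.2333, -3.1333)

(-1.2333, -3.1333)


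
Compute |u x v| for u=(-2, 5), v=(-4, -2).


|u x v| = |(-2)*(-2) - 5*(-4)|
= |4 - (-20)| = 24

24


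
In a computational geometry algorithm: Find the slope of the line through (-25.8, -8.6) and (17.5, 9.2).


slope = (y2-y1)/(x2-x1) = (9.2-(-8.6))/(17.5-(-25.8)) = 17.8/43.3 = 0.4111

0.4111


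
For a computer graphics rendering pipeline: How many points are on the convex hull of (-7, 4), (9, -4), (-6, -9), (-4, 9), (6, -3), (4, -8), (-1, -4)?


Convex hull vertices (CCW): (-7, 4), (-6, -9), (4, -8), (9, -4), (-4, 9)
Count = 5

5


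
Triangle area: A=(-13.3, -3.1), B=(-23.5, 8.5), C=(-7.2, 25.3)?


Area = |x_A(y_B-y_C) + x_B(y_C-y_A) + x_C(y_A-y_B)|/2
= |223.44 + (-667.4) + 83.52|/2
= 360.44/2 = 180.22

180.22


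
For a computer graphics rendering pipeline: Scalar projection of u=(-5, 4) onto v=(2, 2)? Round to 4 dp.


u.v = -2, |v| = sqrt(8) = 2.8284
Scalar projection = u.v / |v| = -2 / sqrt(8) = -0.7071

-0.7071


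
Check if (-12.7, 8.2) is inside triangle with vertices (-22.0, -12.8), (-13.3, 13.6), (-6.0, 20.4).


Cross products: AB x AP = -62.82, BC x BP = -43.5, CA x CP = -27.24
All same sign? yes

Yes, inside


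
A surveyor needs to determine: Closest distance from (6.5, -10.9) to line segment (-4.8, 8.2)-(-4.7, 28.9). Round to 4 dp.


Project P onto AB: t = 0 (clamped to [0,1])
Closest point on segment: (-4.8, 8.2)
Distance: 22.1923

22.1923


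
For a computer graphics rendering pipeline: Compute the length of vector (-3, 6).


|u| = sqrt((-3)^2 + 6^2) = sqrt(45) = 6.7082

6.7082


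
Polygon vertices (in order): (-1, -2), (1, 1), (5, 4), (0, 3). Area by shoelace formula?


Shoelace sum: ((-1)*1 - 1*(-2)) + (1*4 - 5*1) + (5*3 - 0*4) + (0*(-2) - (-1)*3)
= 18
Area = |18|/2 = 9

9


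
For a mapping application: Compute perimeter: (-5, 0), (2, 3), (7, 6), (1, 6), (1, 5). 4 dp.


Sides: (-5, 0)->(2, 3): sqrt(58) = 7.615773, (2, 3)->(7, 6): sqrt(34) = 5.830952, (7, 6)->(1, 6): sqrt(36) = 6, (1, 6)->(1, 5): sqrt(1) = 1, (1, 5)->(-5, 0): sqrt(61) = 7.81025
Sum = 28.256975
Perimeter = 28.257

28.257


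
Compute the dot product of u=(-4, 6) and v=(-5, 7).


u . v = u_x*v_x + u_y*v_y = (-4)*(-5) + 6*7
= 20 + 42 = 62

62


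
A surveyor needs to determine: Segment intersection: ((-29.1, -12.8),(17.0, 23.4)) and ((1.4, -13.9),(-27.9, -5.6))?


Cross products: d1=220.92, d2=-1222.37, d3=-1154.81, d4=288.48
d1*d2 < 0 and d3*d4 < 0? yes

Yes, they intersect


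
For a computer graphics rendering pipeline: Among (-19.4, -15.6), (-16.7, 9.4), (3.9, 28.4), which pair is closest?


d(P0,P1) = 25.1454, d(P0,P2) = 49.7885, d(P1,P2) = 28.0243
Closest: P0 and P1

Closest pair: (-19.4, -15.6) and (-16.7, 9.4), distance = 25.1454


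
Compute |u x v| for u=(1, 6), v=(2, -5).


|u x v| = |1*(-5) - 6*2|
= |(-5) - 12| = 17

17


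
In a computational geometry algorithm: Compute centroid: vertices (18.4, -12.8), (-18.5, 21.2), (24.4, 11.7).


Centroid = ((x_A+x_B+x_C)/3, (y_A+y_B+y_C)/3)
= ((18.4+(-18.5)+24.4)/3, ((-12.8)+21.2+11.7)/3)
= (8.1, 6.7)

(8.1, 6.7)


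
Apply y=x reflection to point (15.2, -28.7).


Reflection over y=x: (x,y) -> (y,x)
(15.2, -28.7) -> (-28.7, 15.2)

(-28.7, 15.2)


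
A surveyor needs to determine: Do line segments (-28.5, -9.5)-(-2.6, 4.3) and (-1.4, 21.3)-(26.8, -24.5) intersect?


Cross products: d1=-2109.74, d2=-534.36, d3=423.74, d4=-1151.64
d1*d2 < 0 and d3*d4 < 0? no

No, they don't intersect


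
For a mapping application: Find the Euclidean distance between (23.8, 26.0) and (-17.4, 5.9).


dx=-41.2, dy=-20.1
d^2 = (-41.2)^2 + (-20.1)^2 = 2101.45
d = sqrt(2101.45) = 45.8416

45.8416


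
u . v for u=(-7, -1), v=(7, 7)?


u . v = u_x*v_x + u_y*v_y = (-7)*7 + (-1)*7
= (-49) + (-7) = -56

-56


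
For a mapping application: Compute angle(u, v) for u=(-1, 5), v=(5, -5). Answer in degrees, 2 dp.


u.v = -30, |u| = sqrt(26) = 5.099, |v| = sqrt(50) = 7.0711
cos(theta) = u.v/(|u||v|) = -30/sqrt(1300) = -0.83205
theta = acos(-0.83205) = 146.31 degrees

146.31 degrees


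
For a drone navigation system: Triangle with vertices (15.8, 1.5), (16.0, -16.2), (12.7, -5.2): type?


Side lengths squared: AB^2=313.33, BC^2=131.89, CA^2=54.5
Sorted: [54.5, 131.89, 313.33]
By sides: Scalene, By angles: Obtuse

Scalene, Obtuse


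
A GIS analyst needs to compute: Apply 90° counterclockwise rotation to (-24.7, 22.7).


90° CCW: (x,y) -> (-y, x)
(-24.7,22.7) -> (-22.7, -24.7)

(-22.7, -24.7)


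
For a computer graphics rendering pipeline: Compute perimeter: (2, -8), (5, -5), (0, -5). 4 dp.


Sides: (2, -8)->(5, -5): sqrt(18) = 4.242641, (5, -5)->(0, -5): sqrt(25) = 5, (0, -5)->(2, -8): sqrt(13) = 3.605551
Sum = 12.848192
Perimeter = 12.8482

12.8482


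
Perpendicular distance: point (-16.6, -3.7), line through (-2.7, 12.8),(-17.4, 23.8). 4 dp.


|cross product| = 395.45
|line direction| = sqrt(337.09) = 18.36
Distance = 395.45/sqrt(337.09) = 21.5387

21.5387


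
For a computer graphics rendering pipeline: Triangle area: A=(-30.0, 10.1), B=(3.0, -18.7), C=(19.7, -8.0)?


Area = |x_A(y_B-y_C) + x_B(y_C-y_A) + x_C(y_A-y_B)|/2
= |321 + (-54.3) + 567.36|/2
= 834.06/2 = 417.03

417.03


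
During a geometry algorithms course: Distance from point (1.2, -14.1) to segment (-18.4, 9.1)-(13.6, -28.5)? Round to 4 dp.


Project P onto AB: t = 0.6151 (clamped to [0,1])
Closest point on segment: (1.2839, -14.0286)
Distance: 0.1102

0.1102


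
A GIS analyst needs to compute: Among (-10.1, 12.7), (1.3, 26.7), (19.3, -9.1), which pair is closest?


d(P0,P1) = 18.0544, d(P0,P2) = 36.6005, d(P1,P2) = 40.0704
Closest: P0 and P1

Closest pair: (-10.1, 12.7) and (1.3, 26.7), distance = 18.0544


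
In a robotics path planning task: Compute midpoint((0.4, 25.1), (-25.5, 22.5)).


M = ((0.4+(-25.5))/2, (25.1+22.5)/2)
= (-12.55, 23.8)

(-12.55, 23.8)


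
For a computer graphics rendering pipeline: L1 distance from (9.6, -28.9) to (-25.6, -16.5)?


|9.6-(-25.6)| + |(-28.9)-(-16.5)| = 35.2 + 12.4 = 47.6

47.6


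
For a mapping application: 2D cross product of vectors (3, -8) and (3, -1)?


u x v = u_x*v_y - u_y*v_x = 3*(-1) - (-8)*3
= (-3) - (-24) = 21

21


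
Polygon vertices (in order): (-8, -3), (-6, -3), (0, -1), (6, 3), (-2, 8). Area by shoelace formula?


Shoelace sum: ((-8)*(-3) - (-6)*(-3)) + ((-6)*(-1) - 0*(-3)) + (0*3 - 6*(-1)) + (6*8 - (-2)*3) + ((-2)*(-3) - (-8)*8)
= 142
Area = |142|/2 = 71

71


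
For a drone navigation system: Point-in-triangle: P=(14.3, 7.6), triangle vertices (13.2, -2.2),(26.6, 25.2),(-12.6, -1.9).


Cross products: AB x AP = 101.18, BC x BP = 356.59, CA x CP = 253.17
All same sign? yes

Yes, inside


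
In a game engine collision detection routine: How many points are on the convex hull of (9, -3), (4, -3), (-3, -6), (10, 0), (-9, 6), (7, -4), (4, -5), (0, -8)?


Convex hull vertices (CCW): (-9, 6), (-3, -6), (0, -8), (9, -3), (10, 0)
Count = 5

5


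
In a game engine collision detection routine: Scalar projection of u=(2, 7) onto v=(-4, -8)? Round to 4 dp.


u.v = -64, |v| = sqrt(80) = 8.9443
Scalar projection = u.v / |v| = -64 / sqrt(80) = -7.1554

-7.1554


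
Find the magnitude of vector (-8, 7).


|u| = sqrt((-8)^2 + 7^2) = sqrt(113) = 10.6301

10.6301


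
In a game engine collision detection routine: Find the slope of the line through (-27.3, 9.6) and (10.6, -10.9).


slope = (y2-y1)/(x2-x1) = ((-10.9)-9.6)/(10.6-(-27.3)) = (-20.5)/37.9 = -0.5409

-0.5409


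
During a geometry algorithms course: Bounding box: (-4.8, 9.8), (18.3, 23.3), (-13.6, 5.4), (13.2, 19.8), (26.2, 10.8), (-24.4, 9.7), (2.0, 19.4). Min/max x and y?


x range: [-24.4, 26.2]
y range: [5.4, 23.3]
Bounding box: (-24.4,5.4) to (26.2,23.3)

(-24.4,5.4) to (26.2,23.3)


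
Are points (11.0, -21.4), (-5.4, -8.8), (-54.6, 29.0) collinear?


Cross product: ((-5.4)-11)*(29-(-21.4)) - ((-8.8)-(-21.4))*((-54.6)-11)
= 0

Yes, collinear


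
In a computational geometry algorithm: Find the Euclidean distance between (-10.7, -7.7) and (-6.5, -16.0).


dx=4.2, dy=-8.3
d^2 = 4.2^2 + (-8.3)^2 = 86.53
d = sqrt(86.53) = 9.3022

9.3022


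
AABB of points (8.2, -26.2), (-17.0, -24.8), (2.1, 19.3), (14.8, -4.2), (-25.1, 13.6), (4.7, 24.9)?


x range: [-25.1, 14.8]
y range: [-26.2, 24.9]
Bounding box: (-25.1,-26.2) to (14.8,24.9)

(-25.1,-26.2) to (14.8,24.9)


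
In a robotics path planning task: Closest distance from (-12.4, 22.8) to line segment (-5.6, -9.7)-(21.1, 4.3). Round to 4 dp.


Project P onto AB: t = 0.3009 (clamped to [0,1])
Closest point on segment: (2.4327, -5.4881)
Distance: 31.941

31.941


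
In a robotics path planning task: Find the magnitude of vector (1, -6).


|u| = sqrt(1^2 + (-6)^2) = sqrt(37) = 6.0828

6.0828


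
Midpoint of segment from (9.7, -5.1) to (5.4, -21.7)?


M = ((9.7+5.4)/2, ((-5.1)+(-21.7))/2)
= (7.55, -13.4)

(7.55, -13.4)


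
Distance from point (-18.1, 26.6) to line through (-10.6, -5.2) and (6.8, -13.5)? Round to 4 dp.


|cross product| = 491.07
|line direction| = sqrt(371.65) = 19.2782
Distance = 491.07/sqrt(371.65) = 25.4728

25.4728


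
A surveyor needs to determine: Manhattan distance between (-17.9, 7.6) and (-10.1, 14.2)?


|(-17.9)-(-10.1)| + |7.6-14.2| = 7.8 + 6.6 = 14.4

14.4


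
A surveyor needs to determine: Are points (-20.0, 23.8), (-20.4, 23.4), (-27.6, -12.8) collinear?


Cross product: ((-20.4)-(-20))*((-12.8)-23.8) - (23.4-23.8)*((-27.6)-(-20))
= 11.6

No, not collinear


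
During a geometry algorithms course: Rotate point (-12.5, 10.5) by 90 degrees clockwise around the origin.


90° CW: (x,y) -> (y, -x)
(-12.5,10.5) -> (10.5, 12.5)

(10.5, 12.5)


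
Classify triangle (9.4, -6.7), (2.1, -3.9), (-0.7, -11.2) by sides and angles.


Side lengths squared: AB^2=61.13, BC^2=61.13, CA^2=122.26
Sorted: [61.13, 61.13, 122.26]
By sides: Isosceles, By angles: Right

Isosceles, Right


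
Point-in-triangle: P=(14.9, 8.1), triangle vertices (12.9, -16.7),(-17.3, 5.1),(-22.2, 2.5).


Cross products: AB x AP = -792.56, BC x BP = 69.02, CA x CP = 908.88
All same sign? no

No, outside


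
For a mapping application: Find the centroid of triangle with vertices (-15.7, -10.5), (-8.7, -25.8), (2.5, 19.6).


Centroid = ((x_A+x_B+x_C)/3, (y_A+y_B+y_C)/3)
= (((-15.7)+(-8.7)+2.5)/3, ((-10.5)+(-25.8)+19.6)/3)
= (-7.3, -5.5667)

(-7.3, -5.5667)


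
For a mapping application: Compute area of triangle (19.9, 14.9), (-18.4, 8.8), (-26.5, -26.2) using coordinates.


Area = |x_A(y_B-y_C) + x_B(y_C-y_A) + x_C(y_A-y_B)|/2
= |696.5 + 756.24 + (-161.65)|/2
= 1291.09/2 = 645.545

645.545


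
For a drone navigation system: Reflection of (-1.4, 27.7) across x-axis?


Reflection over x-axis: (x,y) -> (x,-y)
(-1.4, 27.7) -> (-1.4, -27.7)

(-1.4, -27.7)


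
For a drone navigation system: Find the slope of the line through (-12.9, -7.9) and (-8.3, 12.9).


slope = (y2-y1)/(x2-x1) = (12.9-(-7.9))/((-8.3)-(-12.9)) = 20.8/4.6 = 4.5217

4.5217


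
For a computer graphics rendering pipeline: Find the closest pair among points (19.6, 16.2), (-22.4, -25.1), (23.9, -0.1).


d(P0,P1) = 58.9041, d(P0,P2) = 16.8576, d(P1,P2) = 52.6183
Closest: P0 and P2

Closest pair: (19.6, 16.2) and (23.9, -0.1), distance = 16.8576


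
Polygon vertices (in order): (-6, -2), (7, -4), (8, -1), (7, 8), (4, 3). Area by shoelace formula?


Shoelace sum: ((-6)*(-4) - 7*(-2)) + (7*(-1) - 8*(-4)) + (8*8 - 7*(-1)) + (7*3 - 4*8) + (4*(-2) - (-6)*3)
= 133
Area = |133|/2 = 66.5

66.5


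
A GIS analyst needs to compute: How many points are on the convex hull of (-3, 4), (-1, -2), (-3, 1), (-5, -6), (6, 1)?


Convex hull vertices (CCW): (-5, -6), (6, 1), (-3, 4)
Count = 3

3


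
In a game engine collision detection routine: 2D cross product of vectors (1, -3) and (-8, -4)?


u x v = u_x*v_y - u_y*v_x = 1*(-4) - (-3)*(-8)
= (-4) - 24 = -28

-28


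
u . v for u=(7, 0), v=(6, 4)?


u . v = u_x*v_x + u_y*v_y = 7*6 + 0*4
= 42 + 0 = 42

42


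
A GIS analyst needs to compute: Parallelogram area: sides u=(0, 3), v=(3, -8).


|u x v| = |0*(-8) - 3*3|
= |0 - 9| = 9

9


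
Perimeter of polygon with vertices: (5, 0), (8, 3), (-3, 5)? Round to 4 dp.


Sides: (5, 0)->(8, 3): sqrt(18) = 4.242641, (8, 3)->(-3, 5): sqrt(125) = 11.18034, (-3, 5)->(5, 0): sqrt(89) = 9.433981
Sum = 24.856962
Perimeter = 24.857

24.857


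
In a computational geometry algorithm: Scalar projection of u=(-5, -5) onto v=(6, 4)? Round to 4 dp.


u.v = -50, |v| = sqrt(52) = 7.2111
Scalar projection = u.v / |v| = -50 / sqrt(52) = -6.9338

-6.9338


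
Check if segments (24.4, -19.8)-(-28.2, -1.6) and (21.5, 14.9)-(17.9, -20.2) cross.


Cross products: d1=226.71, d2=-1685.07, d3=-1772.44, d4=139.34
d1*d2 < 0 and d3*d4 < 0? yes

Yes, they intersect


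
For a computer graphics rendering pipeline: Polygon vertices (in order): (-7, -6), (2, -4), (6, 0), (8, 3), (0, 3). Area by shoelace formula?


Shoelace sum: ((-7)*(-4) - 2*(-6)) + (2*0 - 6*(-4)) + (6*3 - 8*0) + (8*3 - 0*3) + (0*(-6) - (-7)*3)
= 127
Area = |127|/2 = 63.5

63.5


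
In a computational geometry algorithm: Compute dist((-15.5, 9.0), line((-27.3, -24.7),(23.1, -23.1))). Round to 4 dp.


|cross product| = 1679.6
|line direction| = sqrt(2542.72) = 50.4254
Distance = 1679.6/sqrt(2542.72) = 33.3086

33.3086


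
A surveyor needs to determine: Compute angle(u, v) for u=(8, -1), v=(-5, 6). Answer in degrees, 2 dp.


u.v = -46, |u| = sqrt(65) = 8.0623, |v| = sqrt(61) = 7.8102
cos(theta) = u.v/(|u||v|) = -46/sqrt(3965) = -0.730527
theta = acos(-0.730527) = 136.93 degrees

136.93 degrees


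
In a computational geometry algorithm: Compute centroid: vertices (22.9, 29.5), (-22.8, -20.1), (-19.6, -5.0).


Centroid = ((x_A+x_B+x_C)/3, (y_A+y_B+y_C)/3)
= ((22.9+(-22.8)+(-19.6))/3, (29.5+(-20.1)+(-5))/3)
= (-6.5, 1.4667)

(-6.5, 1.4667)
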